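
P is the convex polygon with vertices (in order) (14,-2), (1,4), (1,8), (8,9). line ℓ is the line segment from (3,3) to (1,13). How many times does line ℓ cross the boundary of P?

The segment meets the boundary at (1.972,8.139), (2.983,3.085).

2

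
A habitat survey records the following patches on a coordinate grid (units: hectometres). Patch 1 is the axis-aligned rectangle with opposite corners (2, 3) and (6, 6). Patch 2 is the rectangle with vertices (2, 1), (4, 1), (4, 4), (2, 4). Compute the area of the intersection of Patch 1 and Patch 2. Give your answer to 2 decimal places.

2.00

|Patch 1∩Patch 2|: x∈[2,4], y∈[3,4] → 2·1 = 2.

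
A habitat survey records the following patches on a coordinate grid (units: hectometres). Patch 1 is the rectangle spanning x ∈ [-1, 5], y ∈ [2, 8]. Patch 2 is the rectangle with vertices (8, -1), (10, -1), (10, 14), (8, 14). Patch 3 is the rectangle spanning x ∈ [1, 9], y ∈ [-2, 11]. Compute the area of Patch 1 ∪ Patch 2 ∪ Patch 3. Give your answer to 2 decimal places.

134.00

By inclusion–exclusion:
Individual areas: |Patch 1| = 36, |Patch 2| = 30, |Patch 3| = 104.
|Patch 1∩Patch 2| = 0 (no overlap).
|Patch 1∩Patch 3|: x∈[1,5], y∈[2,8] → 4·6 = 24.
|Patch 2∩Patch 3|: x∈[8,9], y∈[-1,11] → 1·12 = 12.
|Patch 1∩Patch 2∩Patch 3| = 0.
|Patch 1 ∪ Patch 2 ∪ Patch 3| = 170 − 36 + 0 = 134.00.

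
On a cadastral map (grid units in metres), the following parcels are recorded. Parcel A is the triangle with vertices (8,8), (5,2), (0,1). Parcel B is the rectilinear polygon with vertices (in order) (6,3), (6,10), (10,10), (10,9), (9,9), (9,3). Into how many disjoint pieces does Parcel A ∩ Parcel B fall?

Parcel A ∩ Parcel B is a single connected region.

1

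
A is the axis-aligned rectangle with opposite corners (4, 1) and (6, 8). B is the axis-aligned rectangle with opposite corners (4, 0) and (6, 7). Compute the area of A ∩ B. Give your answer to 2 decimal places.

12.00

|A∩B|: x∈[4,6], y∈[1,7] → 2·6 = 12.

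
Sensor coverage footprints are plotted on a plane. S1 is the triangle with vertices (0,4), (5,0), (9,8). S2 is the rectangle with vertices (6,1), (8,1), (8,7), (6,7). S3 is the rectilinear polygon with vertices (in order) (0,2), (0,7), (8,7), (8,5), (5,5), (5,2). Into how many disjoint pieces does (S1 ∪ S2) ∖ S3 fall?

2

(S1 ∪ S2) ∖ S3 splits into 2 disjoint pieces (area 14.5, area 1.125).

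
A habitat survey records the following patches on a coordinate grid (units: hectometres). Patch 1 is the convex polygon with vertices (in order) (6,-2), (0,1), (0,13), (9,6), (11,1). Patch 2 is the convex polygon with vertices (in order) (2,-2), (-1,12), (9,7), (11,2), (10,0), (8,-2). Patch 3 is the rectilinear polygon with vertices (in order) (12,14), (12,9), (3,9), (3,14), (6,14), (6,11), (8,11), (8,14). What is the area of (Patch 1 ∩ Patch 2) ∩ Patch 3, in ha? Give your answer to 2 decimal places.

The region (Patch 1 ∩ Patch 2) ∩ Patch 3 is the polygon with vertices (5,9), (3,9), (3,10).
By the shoelace formula its area is 1.00.

1.00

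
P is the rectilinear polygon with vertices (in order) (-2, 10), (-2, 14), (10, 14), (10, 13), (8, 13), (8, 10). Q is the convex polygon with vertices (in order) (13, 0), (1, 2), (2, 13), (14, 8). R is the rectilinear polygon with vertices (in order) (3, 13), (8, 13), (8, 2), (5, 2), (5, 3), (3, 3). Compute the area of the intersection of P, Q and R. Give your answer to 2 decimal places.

The intersection is the polygon with vertices (3,10), (3,12.583), (8,10.5), (8,10).
By the shoelace formula its area is 7.71.

7.71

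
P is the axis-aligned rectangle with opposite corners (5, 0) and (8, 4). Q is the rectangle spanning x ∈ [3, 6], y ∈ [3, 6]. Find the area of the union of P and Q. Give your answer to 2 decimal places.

20.00

By inclusion–exclusion:
Individual areas: |P| = 12, |Q| = 9.
|P∩Q|: x∈[5,6], y∈[3,4] → 1·1 = 1.
|P ∪ Q| = 21 − 1 = 20.00.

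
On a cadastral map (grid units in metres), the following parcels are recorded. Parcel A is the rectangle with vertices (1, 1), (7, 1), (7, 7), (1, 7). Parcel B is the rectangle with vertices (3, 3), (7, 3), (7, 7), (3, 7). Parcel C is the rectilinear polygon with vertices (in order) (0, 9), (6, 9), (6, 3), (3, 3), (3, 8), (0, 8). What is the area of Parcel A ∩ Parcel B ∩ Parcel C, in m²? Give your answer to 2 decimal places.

The intersection is the polygon with vertices (3,3), (3,7), (6,7), (6,3).
By the shoelace formula its area is 12.00.

12.00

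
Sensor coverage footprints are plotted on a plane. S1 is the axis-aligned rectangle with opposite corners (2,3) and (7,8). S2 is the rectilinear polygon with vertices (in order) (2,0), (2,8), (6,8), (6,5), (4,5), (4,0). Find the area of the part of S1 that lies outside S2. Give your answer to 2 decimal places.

|S1| = 25, |S1∩S2| = 16.
|S1 ∖ S2| = |S1| − |S1∩S2| = 25 − 16 = 9.00.

9.00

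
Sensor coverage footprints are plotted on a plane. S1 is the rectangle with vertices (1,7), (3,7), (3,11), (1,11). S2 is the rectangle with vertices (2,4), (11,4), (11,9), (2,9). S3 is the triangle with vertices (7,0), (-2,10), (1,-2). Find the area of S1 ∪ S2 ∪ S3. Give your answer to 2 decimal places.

By inclusion–exclusion:
Individual areas: |S1| = 8, |S2| = 45, |S3| = 39.
|S1∩S2|: x∈[2,3], y∈[7,9] → 1·2 = 2.
|S1∩S3| = 0.
|S2∩S3| = 1.0889.
|S1∩S2∩S3| = 0.
|S1 ∪ S2 ∪ S3| = 92 − 3.0889 + 0 = 88.91.

88.91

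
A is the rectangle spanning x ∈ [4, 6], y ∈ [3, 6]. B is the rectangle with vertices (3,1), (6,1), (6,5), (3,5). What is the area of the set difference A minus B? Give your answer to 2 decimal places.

2.00

|A∩B|: x∈[4,6], y∈[3,5] → 2·2 = 4.
|A| = 6.
|A ∖ B| = |A| − |A∩B| = 6 − 4 = 2.00.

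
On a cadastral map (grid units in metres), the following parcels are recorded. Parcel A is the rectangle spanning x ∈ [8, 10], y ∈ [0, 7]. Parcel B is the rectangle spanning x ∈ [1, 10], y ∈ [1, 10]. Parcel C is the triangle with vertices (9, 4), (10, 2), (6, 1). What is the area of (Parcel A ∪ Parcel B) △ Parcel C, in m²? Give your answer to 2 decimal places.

|Parcel A ∪ Parcel B| = 83.
|(Parcel A ∪ Parcel B) ∩ Parcel C| = 4.5.
|(Parcel A ∪ Parcel B) △ Parcel C| = 83 + 4.5 − 9 = 78.50.

78.50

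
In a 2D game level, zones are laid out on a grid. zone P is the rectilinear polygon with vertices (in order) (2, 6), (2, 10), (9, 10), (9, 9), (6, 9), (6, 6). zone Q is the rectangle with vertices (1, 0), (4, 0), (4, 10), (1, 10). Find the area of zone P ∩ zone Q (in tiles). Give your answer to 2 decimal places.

The intersection is the polygon with vertices (2,10), (4,10), (4,6), (2,6).
By the shoelace formula its area is 8.00.

8.00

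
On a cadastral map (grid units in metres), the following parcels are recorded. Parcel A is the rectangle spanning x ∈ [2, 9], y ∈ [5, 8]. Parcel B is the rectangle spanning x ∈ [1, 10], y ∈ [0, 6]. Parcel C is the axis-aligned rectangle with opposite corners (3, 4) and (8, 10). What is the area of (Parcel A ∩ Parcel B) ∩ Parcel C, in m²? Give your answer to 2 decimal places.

5.00

The region (Parcel A ∩ Parcel B) ∩ Parcel C is the polygon with vertices (3,5), (3,6), (8,6), (8,5).
By the shoelace formula its area is 5.00.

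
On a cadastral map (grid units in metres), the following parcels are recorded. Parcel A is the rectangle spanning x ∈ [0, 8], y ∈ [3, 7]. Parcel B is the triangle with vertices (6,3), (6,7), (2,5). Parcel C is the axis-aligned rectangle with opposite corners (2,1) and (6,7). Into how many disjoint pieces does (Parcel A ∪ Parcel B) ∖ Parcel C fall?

2

(Parcel A ∪ Parcel B) ∖ Parcel C splits into 2 disjoint pieces (area 8, area 8).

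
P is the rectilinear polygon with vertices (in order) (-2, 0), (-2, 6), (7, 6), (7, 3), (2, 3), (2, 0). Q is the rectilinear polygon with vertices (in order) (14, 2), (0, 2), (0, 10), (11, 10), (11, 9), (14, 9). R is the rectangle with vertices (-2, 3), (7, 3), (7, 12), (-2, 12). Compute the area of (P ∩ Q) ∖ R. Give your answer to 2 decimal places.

2.00

|P ∩ Q| = 23.
|(P ∩ Q) ∩ R| = 21.
|(P ∩ Q) ∖ R| = 23 − 21 = 2.00.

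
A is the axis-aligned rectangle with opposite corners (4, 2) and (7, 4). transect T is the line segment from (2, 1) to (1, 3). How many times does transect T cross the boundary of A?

0

The segment lies entirely outside A and never meets its boundary.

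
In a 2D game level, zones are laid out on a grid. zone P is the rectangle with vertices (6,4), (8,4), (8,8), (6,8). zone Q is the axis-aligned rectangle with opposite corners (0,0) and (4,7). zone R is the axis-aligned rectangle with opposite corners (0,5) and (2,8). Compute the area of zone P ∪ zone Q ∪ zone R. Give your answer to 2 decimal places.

38.00

By inclusion–exclusion:
Individual areas: |zone P| = 8, |zone Q| = 28, |zone R| = 6.
|zone P∩zone Q| = 0 (no overlap).
|zone P∩zone R| = 0 (no overlap).
|zone Q∩zone R|: x∈[0,2], y∈[5,7] → 2·2 = 4.
|zone P∩zone Q∩zone R| = 0.
|zone P ∪ zone Q ∪ zone R| = 42 − 4 + 0 = 38.00.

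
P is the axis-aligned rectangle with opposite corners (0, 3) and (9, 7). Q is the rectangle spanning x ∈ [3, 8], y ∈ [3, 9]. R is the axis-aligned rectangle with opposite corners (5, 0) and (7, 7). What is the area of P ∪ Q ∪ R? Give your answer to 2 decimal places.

52.00

By inclusion–exclusion:
Individual areas: |P| = 36, |Q| = 30, |R| = 14.
|P∩Q|: x∈[3,8], y∈[3,7] → 5·4 = 20.
|P∩R|: x∈[5,7], y∈[3,7] → 2·4 = 8.
|Q∩R|: x∈[5,7], y∈[3,7] → 2·4 = 8.
|P∩Q∩R| = 8.
|P ∪ Q ∪ R| = 80 − 36 + 8 = 52.00.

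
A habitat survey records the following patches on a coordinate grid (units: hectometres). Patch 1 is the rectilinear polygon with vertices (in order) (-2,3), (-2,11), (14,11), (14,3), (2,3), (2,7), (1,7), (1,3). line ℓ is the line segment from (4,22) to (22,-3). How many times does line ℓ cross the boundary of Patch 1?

The segment meets the boundary at (14,8.111), (11.92,11).

2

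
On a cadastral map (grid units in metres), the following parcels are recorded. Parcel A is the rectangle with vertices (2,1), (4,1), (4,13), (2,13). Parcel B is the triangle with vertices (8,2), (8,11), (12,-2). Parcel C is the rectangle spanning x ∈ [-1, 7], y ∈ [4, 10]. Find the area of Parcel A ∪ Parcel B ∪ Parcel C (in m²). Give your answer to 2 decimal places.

By inclusion–exclusion:
Individual areas: |Parcel A| = 24, |Parcel B| = 18, |Parcel C| = 48.
|Parcel A∩Parcel B| = 0.
|Parcel A∩Parcel C|: x∈[2,4], y∈[4,10] → 2·6 = 12.
|Parcel B∩Parcel C| = 0.
|Parcel A∩Parcel B∩Parcel C| = 0.
|Parcel A ∪ Parcel B ∪ Parcel C| = 90 − 12 + 0 = 78.00.

78.00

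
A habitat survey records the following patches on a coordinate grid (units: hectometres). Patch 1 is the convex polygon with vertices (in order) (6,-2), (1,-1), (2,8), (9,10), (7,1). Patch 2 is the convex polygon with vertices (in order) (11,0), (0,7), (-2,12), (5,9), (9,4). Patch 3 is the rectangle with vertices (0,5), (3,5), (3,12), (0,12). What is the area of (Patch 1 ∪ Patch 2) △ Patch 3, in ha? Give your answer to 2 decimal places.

79.73

|Patch 1 ∪ Patch 2| = 86.7368.
|(Patch 1 ∪ Patch 2) ∩ Patch 3| = 14.0047.
|(Patch 1 ∪ Patch 2) △ Patch 3| = 86.7368 + 21 − 28.0094 = 79.73.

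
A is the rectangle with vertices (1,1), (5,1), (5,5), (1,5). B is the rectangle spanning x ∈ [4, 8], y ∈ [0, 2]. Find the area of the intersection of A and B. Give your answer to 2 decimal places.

|A∩B|: x∈[4,5], y∈[1,2] → 1·1 = 1.

1.00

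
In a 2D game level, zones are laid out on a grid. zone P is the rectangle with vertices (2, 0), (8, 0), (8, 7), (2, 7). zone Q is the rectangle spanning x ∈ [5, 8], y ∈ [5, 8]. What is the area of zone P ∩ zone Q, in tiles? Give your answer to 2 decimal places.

|zone P∩zone Q|: x∈[5,8], y∈[5,7] → 3·2 = 6.

6.00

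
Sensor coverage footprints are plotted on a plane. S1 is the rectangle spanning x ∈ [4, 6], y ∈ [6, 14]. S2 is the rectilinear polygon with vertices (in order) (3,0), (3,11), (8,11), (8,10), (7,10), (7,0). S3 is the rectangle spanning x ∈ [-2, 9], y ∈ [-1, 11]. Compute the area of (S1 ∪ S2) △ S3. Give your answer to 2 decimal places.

93.00

|S1 ∪ S2| = 51.
|(S1 ∪ S2) ∩ S3| = 45.
|(S1 ∪ S2) △ S3| = 51 + 132 − 90 = 93.00.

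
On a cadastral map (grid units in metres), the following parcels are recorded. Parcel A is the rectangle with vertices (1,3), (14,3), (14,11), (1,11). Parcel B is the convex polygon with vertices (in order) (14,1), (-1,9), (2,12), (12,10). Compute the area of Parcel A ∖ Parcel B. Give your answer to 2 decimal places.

|Parcel A| = 104, |Parcel A∩Parcel B| = 68.1278.
|Parcel A ∖ Parcel B| = |Parcel A| − |Parcel A∩Parcel B| = 104 − 68.1278 = 35.87.

35.87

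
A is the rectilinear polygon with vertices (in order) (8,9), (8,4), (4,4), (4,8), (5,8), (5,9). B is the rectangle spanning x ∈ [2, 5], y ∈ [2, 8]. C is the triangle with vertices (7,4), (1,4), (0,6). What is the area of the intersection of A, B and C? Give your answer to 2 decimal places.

The intersection is the polygon with vertices (4,4.857), (5,4.571), (5,4), (4,4).
By the shoelace formula its area is 0.71.

0.71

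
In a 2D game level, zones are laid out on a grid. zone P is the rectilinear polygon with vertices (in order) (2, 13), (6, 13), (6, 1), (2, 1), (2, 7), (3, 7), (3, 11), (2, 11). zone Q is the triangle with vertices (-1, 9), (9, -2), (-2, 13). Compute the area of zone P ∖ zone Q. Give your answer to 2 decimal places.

38.84

|zone P| = 44, |zone P∩zone Q| = 5.1636.
|zone P ∖ zone Q| = |zone P| − |zone P∩zone Q| = 44 − 5.1636 = 38.84.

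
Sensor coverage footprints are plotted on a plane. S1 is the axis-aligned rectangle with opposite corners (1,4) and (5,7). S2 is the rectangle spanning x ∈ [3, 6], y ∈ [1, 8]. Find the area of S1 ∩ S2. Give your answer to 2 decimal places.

|S1∩S2|: x∈[3,5], y∈[4,7] → 2·3 = 6.

6.00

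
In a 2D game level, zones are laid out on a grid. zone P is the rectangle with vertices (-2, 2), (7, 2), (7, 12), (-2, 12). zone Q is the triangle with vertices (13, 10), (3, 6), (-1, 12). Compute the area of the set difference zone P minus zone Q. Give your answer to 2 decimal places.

61.77

|zone P| = 90, |zone P∩zone Q| = 28.2286.
|zone P ∖ zone Q| = |zone P| − |zone P∩zone Q| = 90 − 28.2286 = 61.77.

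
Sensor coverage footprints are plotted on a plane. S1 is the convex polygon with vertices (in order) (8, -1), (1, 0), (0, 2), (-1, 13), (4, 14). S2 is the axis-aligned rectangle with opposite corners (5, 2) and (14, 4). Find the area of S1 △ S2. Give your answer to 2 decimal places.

|S1| = 88.5, |S2| = 18, |S1∩S2| = 3.8667.
|S1 △ S2| = |S1| + |S2| − 2·|S1∩S2| = 88.5 + 18 − 7.7333 = 98.77.

98.77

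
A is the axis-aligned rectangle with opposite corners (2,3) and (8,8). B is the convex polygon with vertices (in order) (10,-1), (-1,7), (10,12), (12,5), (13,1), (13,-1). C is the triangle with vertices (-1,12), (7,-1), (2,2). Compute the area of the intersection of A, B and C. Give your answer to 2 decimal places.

2.96

The intersection is the polygon with vertices (4.5,3), (2,4.818), (2,7.125), (4.538,3).
By the shoelace formula its area is 2.96.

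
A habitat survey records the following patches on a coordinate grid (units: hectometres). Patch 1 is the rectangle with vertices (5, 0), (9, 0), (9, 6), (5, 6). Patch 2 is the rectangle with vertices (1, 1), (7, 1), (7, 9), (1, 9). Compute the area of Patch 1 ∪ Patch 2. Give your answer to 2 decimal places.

By inclusion–exclusion:
Individual areas: |Patch 1| = 24, |Patch 2| = 48.
|Patch 1∩Patch 2|: x∈[5,7], y∈[1,6] → 2·5 = 10.
|Patch 1 ∪ Patch 2| = 72 − 10 = 62.00.

62.00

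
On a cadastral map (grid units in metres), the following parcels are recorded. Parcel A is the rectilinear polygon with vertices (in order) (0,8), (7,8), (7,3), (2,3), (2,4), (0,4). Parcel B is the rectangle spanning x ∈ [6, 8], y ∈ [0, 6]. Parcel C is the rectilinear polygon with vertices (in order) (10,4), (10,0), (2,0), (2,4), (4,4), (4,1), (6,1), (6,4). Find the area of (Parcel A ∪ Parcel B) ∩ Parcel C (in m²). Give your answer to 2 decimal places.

|Parcel A ∪ Parcel B| = 42.
|(Parcel A ∪ Parcel B) ∩ Parcel C| = 10.00.

10.00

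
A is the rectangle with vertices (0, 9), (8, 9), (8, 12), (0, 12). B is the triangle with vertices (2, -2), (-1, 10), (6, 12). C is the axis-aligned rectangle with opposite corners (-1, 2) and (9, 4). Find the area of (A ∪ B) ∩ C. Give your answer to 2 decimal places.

The region (A ∪ B) ∩ C is the polygon with vertices (3.143,2), (1,2), (0.5,4), (3.714,4).
By the shoelace formula its area is 5.36.

5.36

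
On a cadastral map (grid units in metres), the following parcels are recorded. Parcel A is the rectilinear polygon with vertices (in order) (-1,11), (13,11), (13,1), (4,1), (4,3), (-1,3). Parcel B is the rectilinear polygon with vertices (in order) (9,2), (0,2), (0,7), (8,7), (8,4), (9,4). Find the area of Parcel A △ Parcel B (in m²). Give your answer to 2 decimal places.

96.00

|Parcel A| = 130, |Parcel B| = 42, |Parcel A∩Parcel B| = 38.
|Parcel A △ Parcel B| = |Parcel A| + |Parcel B| − 2·|Parcel A∩Parcel B| = 130 + 42 − 76 = 96.00.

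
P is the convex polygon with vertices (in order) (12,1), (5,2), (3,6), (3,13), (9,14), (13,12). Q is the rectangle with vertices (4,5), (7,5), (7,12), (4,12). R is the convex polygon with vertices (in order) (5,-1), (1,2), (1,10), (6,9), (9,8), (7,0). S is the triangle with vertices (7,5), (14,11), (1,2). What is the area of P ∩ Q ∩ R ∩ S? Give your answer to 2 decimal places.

The intersection is the polygon with vertices (7,5), (5.333,5), (7,6.154).
By the shoelace formula its area is 0.96.

0.96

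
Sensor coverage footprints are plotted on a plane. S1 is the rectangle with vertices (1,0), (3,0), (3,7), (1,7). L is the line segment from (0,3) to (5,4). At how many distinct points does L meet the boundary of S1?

The segment meets the boundary at (3,3.6), (1,3.2).

2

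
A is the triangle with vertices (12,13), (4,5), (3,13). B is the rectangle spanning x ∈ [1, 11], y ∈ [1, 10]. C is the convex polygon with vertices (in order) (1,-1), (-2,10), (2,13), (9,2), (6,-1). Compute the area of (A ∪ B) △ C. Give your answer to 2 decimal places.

97.61

|A ∪ B| = 111.9375.
|(A ∪ B) ∩ C| = 51.4153.
|(A ∪ B) △ C| = 111.9375 + 88.5 − 102.8306 = 97.61.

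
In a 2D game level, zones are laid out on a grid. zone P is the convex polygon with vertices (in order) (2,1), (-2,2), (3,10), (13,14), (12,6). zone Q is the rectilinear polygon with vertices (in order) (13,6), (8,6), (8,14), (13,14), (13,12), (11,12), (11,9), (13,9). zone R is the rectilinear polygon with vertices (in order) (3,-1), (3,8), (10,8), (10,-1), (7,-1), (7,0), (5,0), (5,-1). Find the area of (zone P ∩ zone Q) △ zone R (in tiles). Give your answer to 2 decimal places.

|zone P ∩ zone Q| = 26.3125.
|(zone P ∩ zone Q) ∩ zone R| = 4.
|(zone P ∩ zone Q) △ zone R| = 26.3125 + 61 − 8 = 79.31.

79.31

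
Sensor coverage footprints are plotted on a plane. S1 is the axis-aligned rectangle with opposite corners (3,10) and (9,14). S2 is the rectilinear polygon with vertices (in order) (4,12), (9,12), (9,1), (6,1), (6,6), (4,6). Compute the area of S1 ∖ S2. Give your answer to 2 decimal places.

14.00

|S1| = 24, |S1∩S2| = 10.
|S1 ∖ S2| = |S1| − |S1∩S2| = 24 − 10 = 14.00.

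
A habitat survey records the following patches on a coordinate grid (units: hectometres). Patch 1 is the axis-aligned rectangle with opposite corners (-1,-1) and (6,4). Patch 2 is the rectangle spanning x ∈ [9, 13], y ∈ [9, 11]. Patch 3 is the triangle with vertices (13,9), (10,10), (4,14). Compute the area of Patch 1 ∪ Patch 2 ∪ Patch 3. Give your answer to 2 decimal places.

44.43

By inclusion–exclusion:
Individual areas: |Patch 1| = 35, |Patch 2| = 8, |Patch 3| = 3.
|Patch 1∩Patch 2| = 0 (no overlap).
|Patch 1∩Patch 3| = 0.
|Patch 2∩Patch 3| = 1.5667.
|Patch 1∩Patch 2∩Patch 3| = 0.
|Patch 1 ∪ Patch 2 ∪ Patch 3| = 46 − 1.5667 + 0 = 44.43.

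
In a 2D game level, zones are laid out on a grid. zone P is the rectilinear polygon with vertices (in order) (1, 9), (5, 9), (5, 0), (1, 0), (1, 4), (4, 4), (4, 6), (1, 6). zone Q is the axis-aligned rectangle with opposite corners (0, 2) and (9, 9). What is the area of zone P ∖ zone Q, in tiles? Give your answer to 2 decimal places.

8.00

|zone P| = 30, |zone P∩zone Q| = 22.
|zone P ∖ zone Q| = |zone P| − |zone P∩zone Q| = 30 − 22 = 8.00.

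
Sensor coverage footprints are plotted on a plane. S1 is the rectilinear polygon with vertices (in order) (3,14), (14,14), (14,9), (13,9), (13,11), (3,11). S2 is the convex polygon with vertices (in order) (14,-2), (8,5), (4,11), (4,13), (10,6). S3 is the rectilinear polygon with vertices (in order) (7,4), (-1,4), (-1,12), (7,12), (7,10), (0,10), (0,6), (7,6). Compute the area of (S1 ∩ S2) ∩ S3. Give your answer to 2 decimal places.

1.29

The region (S1 ∩ S2) ∩ S3 is the polygon with vertices (4,12), (4.857,12), (5.714,11), (4,11).
By the shoelace formula its area is 1.29.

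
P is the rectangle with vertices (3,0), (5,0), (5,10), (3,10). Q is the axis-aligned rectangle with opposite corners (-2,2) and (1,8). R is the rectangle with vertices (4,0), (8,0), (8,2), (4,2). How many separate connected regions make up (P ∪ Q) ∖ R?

(P ∪ Q) ∖ R splits into 2 disjoint pieces (area 18, area 18).

2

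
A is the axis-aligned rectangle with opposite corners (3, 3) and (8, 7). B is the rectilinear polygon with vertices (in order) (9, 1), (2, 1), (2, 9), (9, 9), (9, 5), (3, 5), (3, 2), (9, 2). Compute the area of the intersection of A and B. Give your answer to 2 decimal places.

10.00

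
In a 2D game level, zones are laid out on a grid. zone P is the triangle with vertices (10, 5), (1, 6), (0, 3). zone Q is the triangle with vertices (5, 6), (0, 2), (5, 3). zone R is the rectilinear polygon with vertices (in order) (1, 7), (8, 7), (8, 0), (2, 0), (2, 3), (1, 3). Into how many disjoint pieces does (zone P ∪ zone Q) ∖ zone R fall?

3

(zone P ∪ zone Q) ∖ zone R splits into 3 disjoint pieces (area 0.6222, area 0.975, area 1.4).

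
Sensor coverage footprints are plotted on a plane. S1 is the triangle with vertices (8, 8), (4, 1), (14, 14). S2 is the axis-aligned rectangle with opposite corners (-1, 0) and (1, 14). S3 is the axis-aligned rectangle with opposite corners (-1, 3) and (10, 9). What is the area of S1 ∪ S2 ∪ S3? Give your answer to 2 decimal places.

By inclusion–exclusion:
Individual areas: |S1| = 9, |S2| = 28, |S3| = 66.
|S1∩S2| = 0.
|S1∩S3| = 5.7044.
|S2∩S3|: x∈[-1,1], y∈[3,9] → 2·6 = 12.
|S1∩S2∩S3| = 0.
|S1 ∪ S2 ∪ S3| = 103 − 17.7044 + 0 = 85.30.

85.30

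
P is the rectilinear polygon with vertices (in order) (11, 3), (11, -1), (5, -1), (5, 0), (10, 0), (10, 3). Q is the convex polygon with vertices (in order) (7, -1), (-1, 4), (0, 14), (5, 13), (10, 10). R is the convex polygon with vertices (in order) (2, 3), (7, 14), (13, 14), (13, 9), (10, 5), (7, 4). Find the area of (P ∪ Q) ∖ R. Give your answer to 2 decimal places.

76.98

|P ∪ Q| = 116.5636.
|(P ∪ Q) ∩ R| = 39.5857.
|(P ∪ Q) ∖ R| = 116.5636 − 39.5857 = 76.98.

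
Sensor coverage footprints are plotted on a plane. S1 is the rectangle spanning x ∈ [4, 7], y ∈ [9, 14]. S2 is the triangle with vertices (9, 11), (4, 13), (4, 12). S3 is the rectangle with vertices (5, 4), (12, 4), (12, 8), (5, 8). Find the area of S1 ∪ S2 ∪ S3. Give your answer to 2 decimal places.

By inclusion–exclusion:
Individual areas: |S1| = 15, |S2| = 2.5, |S3| = 28.
|S1∩S2| = 2.1.
|S1∩S3| = 0 (no overlap).
|S2∩S3| = 0.
|S1∩S2∩S3| = 0.
|S1 ∪ S2 ∪ S3| = 45.5 − 2.1 + 0 = 43.40.

43.40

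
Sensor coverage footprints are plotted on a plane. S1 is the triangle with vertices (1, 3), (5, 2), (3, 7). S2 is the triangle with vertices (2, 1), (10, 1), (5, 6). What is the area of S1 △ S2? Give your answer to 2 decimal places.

|S1| = 9, |S2| = 20, |S1∩S2| = 2.2539.
|S1 △ S2| = |S1| + |S2| − 2·|S1∩S2| = 9 + 20 − 4.5078 = 24.49.

24.49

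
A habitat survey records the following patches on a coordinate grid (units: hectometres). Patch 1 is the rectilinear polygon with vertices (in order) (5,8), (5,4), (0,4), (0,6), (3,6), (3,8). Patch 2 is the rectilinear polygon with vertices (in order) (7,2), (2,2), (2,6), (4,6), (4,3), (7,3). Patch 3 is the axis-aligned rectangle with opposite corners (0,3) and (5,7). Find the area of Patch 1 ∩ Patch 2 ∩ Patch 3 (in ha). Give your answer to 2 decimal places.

4.00

The intersection is the polygon with vertices (2,6), (3,6), (4,6), (4,4), (2,4).
By the shoelace formula its area is 4.00.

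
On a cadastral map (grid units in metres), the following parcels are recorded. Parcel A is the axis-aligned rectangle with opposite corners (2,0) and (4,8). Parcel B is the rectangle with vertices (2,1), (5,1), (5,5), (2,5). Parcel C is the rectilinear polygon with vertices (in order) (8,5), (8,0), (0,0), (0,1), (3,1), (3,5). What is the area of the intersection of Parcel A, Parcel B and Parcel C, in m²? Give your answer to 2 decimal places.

4.00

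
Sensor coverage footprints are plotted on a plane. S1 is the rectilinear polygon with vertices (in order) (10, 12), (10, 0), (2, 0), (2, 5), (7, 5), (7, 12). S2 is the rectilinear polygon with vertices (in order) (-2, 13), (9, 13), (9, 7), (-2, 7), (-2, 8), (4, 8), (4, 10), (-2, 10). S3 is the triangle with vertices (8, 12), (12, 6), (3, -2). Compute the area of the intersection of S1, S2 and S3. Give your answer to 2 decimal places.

7.85

The intersection is the polygon with vertices (9,7), (7,7), (7,9.2), (8,12), (9,10.5).
By the shoelace formula its area is 7.85.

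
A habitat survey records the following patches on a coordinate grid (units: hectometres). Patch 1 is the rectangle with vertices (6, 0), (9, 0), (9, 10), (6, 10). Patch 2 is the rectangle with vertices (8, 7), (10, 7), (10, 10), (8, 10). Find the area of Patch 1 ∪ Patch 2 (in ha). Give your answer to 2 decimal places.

By inclusion–exclusion:
Individual areas: |Patch 1| = 30, |Patch 2| = 6.
|Patch 1∩Patch 2|: x∈[8,9], y∈[7,10] → 1·3 = 3.
|Patch 1 ∪ Patch 2| = 36 − 3 = 33.00.

33.00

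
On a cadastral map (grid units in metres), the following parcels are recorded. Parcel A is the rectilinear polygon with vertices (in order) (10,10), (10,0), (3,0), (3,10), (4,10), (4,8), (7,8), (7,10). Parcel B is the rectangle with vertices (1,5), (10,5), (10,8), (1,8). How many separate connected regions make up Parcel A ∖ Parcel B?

3

Parcel A ∖ Parcel B splits into 3 disjoint pieces (area 6, area 35, area 2).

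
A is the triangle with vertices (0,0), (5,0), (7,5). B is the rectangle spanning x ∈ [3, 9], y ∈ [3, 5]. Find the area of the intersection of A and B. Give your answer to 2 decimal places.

The intersection is the polygon with vertices (6.2,3), (4.2,3), (7,5).
By the shoelace formula its area is 2.00.

2.00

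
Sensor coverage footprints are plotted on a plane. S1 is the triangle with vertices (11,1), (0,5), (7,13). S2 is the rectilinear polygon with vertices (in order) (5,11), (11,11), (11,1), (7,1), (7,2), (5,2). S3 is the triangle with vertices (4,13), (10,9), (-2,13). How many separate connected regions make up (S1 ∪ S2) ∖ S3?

1

(S1 ∪ S2) ∖ S3 is a single connected region.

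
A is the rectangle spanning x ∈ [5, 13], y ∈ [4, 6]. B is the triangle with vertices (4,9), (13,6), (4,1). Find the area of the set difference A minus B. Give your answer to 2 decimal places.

3.60

|A| = 16, |A∩B| = 12.4.
|A ∖ B| = |A| − |A∩B| = 16 − 12.4 = 3.60.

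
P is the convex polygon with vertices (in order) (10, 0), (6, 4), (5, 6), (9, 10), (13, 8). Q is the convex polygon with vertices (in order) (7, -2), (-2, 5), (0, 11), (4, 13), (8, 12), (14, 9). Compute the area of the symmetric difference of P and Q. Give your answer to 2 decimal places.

|P| = 43, |Q| = 139, |P∩Q| = 38.2041.
|P △ Q| = |P| + |Q| − 2·|P∩Q| = 43 + 139 − 76.4082 = 105.59.

105.59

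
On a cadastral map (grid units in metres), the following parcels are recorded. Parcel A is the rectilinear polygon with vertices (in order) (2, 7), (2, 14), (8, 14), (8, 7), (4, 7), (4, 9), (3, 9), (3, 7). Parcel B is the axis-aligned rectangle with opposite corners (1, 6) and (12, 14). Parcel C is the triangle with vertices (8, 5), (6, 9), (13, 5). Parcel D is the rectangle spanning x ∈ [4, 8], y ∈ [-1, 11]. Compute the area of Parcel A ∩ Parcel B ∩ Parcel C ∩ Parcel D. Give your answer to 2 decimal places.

1.86

The intersection is the polygon with vertices (7,7), (6,9), (8,7.857), (8,7).
By the shoelace formula its area is 1.86.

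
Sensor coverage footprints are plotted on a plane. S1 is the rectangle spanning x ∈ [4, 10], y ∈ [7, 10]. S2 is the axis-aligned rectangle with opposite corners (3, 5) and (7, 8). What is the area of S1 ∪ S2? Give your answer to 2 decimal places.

27.00

By inclusion–exclusion:
Individual areas: |S1| = 18, |S2| = 12.
|S1∩S2|: x∈[4,7], y∈[7,8] → 3·1 = 3.
|S1 ∪ S2| = 30 − 3 = 27.00.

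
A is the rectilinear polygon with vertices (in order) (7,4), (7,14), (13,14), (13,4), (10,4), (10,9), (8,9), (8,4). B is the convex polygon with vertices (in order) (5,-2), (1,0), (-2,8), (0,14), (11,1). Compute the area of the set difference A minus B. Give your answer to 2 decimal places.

48.86

|A| = 50, |A∩B| = 1.1364.
|A ∖ B| = |A| − |A∩B| = 50 − 1.1364 = 48.86.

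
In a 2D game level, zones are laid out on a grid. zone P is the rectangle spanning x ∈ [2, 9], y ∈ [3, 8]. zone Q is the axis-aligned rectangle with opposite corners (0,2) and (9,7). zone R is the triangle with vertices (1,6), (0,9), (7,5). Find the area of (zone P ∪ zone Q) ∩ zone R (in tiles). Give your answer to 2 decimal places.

The region (zone P ∪ zone Q) ∩ zone R is the polygon with vertices (2,7), (2,7.857), (7,5), (1,6), (0.667,7).
By the shoelace formula its area is 6.31.

6.31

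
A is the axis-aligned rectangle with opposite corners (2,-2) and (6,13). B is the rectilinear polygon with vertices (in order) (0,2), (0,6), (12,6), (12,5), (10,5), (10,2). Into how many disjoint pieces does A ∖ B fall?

2

A ∖ B splits into 2 disjoint pieces (area 16, area 28).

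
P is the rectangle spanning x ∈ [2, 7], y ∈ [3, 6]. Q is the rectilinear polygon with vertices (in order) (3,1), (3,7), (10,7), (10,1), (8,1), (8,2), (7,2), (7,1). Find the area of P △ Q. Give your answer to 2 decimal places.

|P| = 15, |Q| = 41, |P∩Q| = 12.
|P △ Q| = |P| + |Q| − 2·|P∩Q| = 15 + 41 − 24 = 32.00.

32.00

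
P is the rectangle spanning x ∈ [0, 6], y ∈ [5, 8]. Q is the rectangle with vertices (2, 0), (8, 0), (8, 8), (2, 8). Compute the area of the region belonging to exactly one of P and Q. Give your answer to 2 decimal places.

42.00

|P∩Q|: x∈[2,6], y∈[5,8] → 4·3 = 12.
|P △ Q| = |P| + |Q| − 2·|P∩Q| = 18 + 48 − 24 = 42.00.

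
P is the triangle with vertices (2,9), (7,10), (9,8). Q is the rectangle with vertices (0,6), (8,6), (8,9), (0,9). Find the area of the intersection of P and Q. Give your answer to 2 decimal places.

The intersection is the polygon with vertices (2,9), (8,9), (8,8.143).
By the shoelace formula its area is 2.57.

2.57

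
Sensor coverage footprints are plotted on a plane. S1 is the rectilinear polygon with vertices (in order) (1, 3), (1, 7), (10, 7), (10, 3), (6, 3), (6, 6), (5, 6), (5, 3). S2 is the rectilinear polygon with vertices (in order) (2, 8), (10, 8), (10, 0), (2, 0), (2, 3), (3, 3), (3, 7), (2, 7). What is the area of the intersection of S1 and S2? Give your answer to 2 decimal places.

25.00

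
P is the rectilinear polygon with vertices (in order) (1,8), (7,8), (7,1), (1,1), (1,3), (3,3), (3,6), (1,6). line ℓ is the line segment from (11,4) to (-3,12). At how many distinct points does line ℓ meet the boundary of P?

2

The segment meets the boundary at (4,8), (7,6.286).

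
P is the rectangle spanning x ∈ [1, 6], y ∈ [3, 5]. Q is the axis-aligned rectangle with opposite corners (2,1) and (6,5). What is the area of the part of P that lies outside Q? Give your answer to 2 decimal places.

2.00

|P∩Q|: x∈[2,6], y∈[3,5] → 4·2 = 8.
|P| = 10.
|P ∖ Q| = |P| − |P∩Q| = 10 − 8 = 2.00.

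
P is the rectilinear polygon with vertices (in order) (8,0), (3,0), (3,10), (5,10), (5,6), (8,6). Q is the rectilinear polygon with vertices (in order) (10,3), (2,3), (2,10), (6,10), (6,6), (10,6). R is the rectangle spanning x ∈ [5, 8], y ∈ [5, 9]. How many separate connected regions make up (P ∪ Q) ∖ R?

1

(P ∪ Q) ∖ R is a single connected region.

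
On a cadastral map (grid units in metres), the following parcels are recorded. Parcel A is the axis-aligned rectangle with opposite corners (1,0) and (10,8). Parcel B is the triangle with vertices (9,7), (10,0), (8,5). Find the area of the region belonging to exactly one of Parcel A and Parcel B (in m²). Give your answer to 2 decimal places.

|Parcel A| = 72, |Parcel B| = 4.5, |Parcel A∩Parcel B| = 4.5.
|Parcel A △ Parcel B| = |Parcel A| + |Parcel B| − 2·|Parcel A∩Parcel B| = 72 + 4.5 − 9 = 67.50.

67.50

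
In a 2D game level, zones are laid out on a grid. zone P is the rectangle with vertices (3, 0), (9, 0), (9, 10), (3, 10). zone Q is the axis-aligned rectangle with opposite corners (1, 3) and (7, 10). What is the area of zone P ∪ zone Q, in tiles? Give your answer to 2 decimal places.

By inclusion–exclusion:
Individual areas: |zone P| = 60, |zone Q| = 42.
|zone P∩zone Q|: x∈[3,7], y∈[3,10] → 4·7 = 28.
|zone P ∪ zone Q| = 102 − 28 = 74.00.

74.00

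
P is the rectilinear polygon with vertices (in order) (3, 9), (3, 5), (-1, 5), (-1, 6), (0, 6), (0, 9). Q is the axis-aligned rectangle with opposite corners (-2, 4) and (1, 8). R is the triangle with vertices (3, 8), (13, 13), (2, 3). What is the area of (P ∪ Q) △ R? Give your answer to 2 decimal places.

41.70

|P ∪ Q| = 21.
|(P ∪ Q) ∩ R| = 0.9.
|(P ∪ Q) △ R| = 21 + 22.5 − 1.8 = 41.70.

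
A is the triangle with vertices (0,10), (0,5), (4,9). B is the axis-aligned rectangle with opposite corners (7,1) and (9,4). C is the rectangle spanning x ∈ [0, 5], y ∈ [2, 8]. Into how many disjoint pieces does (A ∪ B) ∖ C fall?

2

(A ∪ B) ∖ C splits into 2 disjoint pieces (area 5.5, area 6).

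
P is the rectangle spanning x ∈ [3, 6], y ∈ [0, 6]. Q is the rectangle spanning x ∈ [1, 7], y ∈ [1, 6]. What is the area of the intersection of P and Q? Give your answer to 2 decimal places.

|P∩Q|: x∈[3,6], y∈[1,6] → 3·5 = 15.

15.00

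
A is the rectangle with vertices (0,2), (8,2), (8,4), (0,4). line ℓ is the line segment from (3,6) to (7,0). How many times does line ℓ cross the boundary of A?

2

The segment meets the boundary at (5.667,2), (4.333,4).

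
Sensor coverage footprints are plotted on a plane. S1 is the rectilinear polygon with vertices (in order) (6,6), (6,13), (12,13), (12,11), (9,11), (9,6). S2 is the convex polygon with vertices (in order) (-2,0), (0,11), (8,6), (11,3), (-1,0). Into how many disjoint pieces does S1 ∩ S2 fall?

S1 ∩ S2 is a single connected region.

1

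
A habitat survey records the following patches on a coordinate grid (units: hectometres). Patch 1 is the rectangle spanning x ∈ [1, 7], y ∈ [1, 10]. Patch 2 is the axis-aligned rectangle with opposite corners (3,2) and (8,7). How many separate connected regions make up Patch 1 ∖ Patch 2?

Patch 1 ∖ Patch 2 is a single connected region.

1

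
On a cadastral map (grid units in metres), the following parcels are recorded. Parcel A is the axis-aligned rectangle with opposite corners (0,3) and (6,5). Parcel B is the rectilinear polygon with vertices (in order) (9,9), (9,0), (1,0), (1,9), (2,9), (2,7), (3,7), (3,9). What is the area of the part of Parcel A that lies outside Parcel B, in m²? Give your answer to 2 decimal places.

|Parcel A| = 12, |Parcel A∩Parcel B| = 10.
|Parcel A ∖ Parcel B| = |Parcel A| − |Parcel A∩Parcel B| = 12 − 10 = 2.00.

2.00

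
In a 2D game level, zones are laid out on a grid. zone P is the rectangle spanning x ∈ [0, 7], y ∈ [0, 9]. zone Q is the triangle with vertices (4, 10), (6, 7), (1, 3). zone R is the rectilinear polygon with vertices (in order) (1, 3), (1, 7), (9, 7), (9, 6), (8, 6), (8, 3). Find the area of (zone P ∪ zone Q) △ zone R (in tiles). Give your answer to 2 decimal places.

|zone P ∪ zone Q| = 63.5476.
|(zone P ∪ zone Q) ∩ zone R| = 24.
|(zone P ∪ zone Q) △ zone R| = 63.5476 + 29 − 48 = 44.55.

44.55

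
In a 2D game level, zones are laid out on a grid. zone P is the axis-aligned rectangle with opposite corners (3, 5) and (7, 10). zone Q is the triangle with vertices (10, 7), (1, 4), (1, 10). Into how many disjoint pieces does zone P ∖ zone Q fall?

2

zone P ∖ zone Q splits into 2 disjoint pieces (area 1.5, area 5.3333).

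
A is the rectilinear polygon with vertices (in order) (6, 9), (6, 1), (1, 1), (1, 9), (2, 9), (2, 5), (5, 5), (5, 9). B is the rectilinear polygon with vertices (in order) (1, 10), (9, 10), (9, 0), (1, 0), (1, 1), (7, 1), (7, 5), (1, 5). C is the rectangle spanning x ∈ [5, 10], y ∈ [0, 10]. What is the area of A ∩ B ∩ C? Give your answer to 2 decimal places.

4.00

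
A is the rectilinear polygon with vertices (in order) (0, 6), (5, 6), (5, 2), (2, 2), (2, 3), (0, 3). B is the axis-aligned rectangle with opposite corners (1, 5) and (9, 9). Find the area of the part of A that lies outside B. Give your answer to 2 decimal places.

|A| = 18, |A∩B| = 4.
|A ∖ B| = |A| − |A∩B| = 18 − 4 = 14.00.

14.00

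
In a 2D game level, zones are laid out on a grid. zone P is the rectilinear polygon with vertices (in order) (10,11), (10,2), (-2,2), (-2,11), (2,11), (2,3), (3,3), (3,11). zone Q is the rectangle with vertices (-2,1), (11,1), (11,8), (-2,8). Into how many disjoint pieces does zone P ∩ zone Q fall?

zone P ∩ zone Q is a single connected region.

1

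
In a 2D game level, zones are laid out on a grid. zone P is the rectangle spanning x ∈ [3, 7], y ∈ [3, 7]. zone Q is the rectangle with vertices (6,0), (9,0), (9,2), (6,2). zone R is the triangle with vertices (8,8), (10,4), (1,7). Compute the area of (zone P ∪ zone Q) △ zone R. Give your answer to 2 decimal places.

26.33

|zone P ∪ zone Q| = 22.
|(zone P ∪ zone Q) ∩ zone R| = 5.3333.
|(zone P ∪ zone Q) △ zone R| = 22 + 15 − 10.6667 = 26.33.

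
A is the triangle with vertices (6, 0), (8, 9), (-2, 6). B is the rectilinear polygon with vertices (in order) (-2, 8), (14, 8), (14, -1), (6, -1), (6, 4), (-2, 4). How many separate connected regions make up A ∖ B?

A ∖ B splits into 2 disjoint pieces (area 1.5556, area 10.6667).

2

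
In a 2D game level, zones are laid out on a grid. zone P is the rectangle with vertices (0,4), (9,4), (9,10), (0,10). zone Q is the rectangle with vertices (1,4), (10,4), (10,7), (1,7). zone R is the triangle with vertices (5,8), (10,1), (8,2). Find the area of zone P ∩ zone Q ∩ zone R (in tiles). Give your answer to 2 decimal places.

1.61

The intersection is the polygon with vertices (7,4), (5.5,7), (5.714,7), (7.857,4).
By the shoelace formula its area is 1.61.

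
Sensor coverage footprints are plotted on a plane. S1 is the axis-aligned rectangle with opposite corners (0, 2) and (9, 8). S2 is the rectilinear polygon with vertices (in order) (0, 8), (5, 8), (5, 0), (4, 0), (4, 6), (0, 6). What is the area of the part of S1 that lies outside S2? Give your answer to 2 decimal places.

|S1| = 54, |S1∩S2| = 14.
|S1 ∖ S2| = |S1| − |S1∩S2| = 54 − 14 = 40.00.

40.00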